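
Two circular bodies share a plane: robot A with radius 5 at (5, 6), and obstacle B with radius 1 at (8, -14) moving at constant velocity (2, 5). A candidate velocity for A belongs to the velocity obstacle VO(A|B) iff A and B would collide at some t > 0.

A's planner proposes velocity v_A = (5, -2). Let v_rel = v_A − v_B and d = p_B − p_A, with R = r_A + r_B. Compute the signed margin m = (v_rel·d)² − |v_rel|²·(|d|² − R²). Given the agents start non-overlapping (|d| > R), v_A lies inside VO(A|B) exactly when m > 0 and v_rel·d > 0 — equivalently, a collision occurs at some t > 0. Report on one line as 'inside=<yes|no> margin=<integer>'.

d = (3, -20),  |d|² = 409;  R = 5+1 = 6,  c = 409−6² = 373
v_rel = (3, -7),  |v_rel|² = 58;  v_rel·d = (3)·(3) + (-7)·(-20) = 149
58·t² − 298·t + 373 = 0  ⇒  m = 149² − 58·373 = 567
m = 567 > 0,  v_rel·d = 149 > 0  ⇒  inside

inside=yes margin=567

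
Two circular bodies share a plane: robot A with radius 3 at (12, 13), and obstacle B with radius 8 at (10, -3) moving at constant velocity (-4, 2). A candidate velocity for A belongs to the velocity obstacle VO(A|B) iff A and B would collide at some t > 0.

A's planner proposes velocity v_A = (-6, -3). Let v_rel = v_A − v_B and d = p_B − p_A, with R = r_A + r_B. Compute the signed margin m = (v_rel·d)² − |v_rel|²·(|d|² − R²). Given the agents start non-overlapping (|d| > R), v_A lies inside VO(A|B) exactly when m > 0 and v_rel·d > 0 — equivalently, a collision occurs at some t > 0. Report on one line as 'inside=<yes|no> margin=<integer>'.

d = (-2, -16),  |d|² = 260;  R = 3+8 = 11,  c = 260−11² = 139
v_rel = (-2, -5),  |v_rel|² = 29;  v_rel·d = (-2)·(-2) + (-5)·(-16) = 84
29·t² − 168·t + 139 = 0  ⇒  m = 84² − 29·139 = 3025
m = 3025 > 0,  v_rel·d = 84 > 0  ⇒  inside

inside=yes margin=3025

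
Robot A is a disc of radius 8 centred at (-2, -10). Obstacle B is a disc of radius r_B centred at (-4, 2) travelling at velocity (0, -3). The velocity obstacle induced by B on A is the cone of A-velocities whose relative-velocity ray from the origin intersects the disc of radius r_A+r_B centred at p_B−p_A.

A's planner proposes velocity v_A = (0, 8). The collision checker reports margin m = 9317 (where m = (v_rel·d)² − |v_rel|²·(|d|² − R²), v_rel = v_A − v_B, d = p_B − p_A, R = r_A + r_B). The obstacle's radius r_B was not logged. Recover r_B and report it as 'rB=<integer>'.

m = 9317
d = (-2, 12);  v_rel = (0, 11),  |v_rel|² = 121
v_rel×d = (0)·(12) − (11)·(-2) = 22
since m = R²·121 − 22²:  R² = (484 + 9317) / 121 = 81
R = √81 = 9  ⇒  r_B = 9 − 8 = 1

rB=1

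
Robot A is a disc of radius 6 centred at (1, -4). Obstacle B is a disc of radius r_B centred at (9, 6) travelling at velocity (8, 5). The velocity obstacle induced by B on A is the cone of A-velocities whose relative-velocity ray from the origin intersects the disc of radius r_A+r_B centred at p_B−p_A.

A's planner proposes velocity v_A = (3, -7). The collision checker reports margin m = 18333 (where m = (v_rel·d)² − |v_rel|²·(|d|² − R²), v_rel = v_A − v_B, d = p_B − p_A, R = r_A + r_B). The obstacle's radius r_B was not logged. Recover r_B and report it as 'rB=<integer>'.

m = 18333
d = (8, 10);  v_rel = (-5, -12),  |v_rel|² = 169
v_rel×d = (-5)·(10) − (-12)·(8) = 46
since m = R²·169 − 46²:  R² = (2116 + 18333) / 169 = 121
R = √121 = 11  ⇒  r_B = 11 − 6 = 5

rB=5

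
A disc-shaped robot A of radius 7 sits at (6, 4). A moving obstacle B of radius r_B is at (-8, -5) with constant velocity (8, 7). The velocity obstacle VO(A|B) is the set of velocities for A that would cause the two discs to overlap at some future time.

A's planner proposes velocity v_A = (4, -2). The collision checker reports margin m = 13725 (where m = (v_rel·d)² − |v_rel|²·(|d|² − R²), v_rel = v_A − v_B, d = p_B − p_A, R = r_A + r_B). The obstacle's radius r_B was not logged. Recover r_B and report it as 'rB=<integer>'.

m = 13725
d = (-14, -9);  v_rel = (-4, -9),  |v_rel|² = 97
v_rel×d = (-4)·(-9) − (-9)·(-14) = -90
since m = R²·97 − (-90)²:  R² = (8100 + 13725) / 97 = 225
R = √225 = 15  ⇒  r_B = 15 − 7 = 8

rB=8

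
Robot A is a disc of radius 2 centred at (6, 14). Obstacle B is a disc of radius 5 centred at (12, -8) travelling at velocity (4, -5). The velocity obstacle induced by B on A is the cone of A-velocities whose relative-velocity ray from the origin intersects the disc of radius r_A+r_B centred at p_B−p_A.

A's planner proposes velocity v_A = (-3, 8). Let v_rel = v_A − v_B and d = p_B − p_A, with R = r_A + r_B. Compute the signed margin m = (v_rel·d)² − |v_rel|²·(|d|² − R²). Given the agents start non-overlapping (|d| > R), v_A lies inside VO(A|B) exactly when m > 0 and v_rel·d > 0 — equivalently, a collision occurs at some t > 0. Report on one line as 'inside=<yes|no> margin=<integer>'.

d = (6, -22),  |d|² = 520;  R = 2+5 = 7,  c = 520−7² = 471
v_rel = (-7, 13),  |v_rel|² = 218;  v_rel·d = (-7)·(6) + (13)·(-22) = -328
218·t² + 656·t + 471 = 0  ⇒  m = (-328)² − 218·471 = 4906
m = 4906 > 0,  v_rel·d = -328 < 0  ⇒  outside

inside=no margin=4906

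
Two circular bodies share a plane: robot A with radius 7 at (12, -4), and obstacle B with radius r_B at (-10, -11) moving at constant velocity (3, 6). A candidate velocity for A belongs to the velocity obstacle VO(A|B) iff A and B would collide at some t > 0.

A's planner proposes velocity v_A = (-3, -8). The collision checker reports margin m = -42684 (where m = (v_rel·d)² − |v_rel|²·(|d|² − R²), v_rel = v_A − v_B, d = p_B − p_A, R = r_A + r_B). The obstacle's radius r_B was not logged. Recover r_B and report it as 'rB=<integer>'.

m = -42684
d = (-22, -7);  v_rel = (-6, -14),  |v_rel|² = 232
v_rel×d = (-6)·(-7) − (-14)·(-22) = -266
since m = R²·232 − (-266)²:  R² = (70756 + -42684) / 232 = 121
R = √121 = 11  ⇒  r_B = 11 − 7 = 4

rB=4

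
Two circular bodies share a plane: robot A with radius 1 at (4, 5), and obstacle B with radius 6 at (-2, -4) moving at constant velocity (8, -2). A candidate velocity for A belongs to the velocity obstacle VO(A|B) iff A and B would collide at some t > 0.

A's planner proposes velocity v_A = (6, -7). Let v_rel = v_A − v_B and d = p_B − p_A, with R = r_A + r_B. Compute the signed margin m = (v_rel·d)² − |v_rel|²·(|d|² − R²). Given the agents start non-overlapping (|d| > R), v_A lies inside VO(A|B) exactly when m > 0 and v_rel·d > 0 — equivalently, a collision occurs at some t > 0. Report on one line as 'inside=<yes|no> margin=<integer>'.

d = (-6, -9),  |d|² = 117;  R = 1+6 = 7,  c = 117−7² = 68
v_rel = (-2, -5),  |v_rel|² = 29;  v_rel·d = (-2)·(-6) + (-5)·(-9) = 57
29·t² − 114·t + 68 = 0  ⇒  m = 57² − 29·68 = 1277
m = 1277 > 0,  v_rel·d = 57 > 0  ⇒  inside

inside=yes margin=1277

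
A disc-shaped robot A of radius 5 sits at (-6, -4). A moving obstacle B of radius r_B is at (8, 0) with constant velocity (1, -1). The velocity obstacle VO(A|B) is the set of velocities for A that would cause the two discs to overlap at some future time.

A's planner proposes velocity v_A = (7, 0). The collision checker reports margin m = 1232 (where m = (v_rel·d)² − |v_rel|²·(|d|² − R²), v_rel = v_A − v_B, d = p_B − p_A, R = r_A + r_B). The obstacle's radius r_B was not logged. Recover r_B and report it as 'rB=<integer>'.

m = 1232
d = (14, 4);  v_rel = (6, 1),  |v_rel|² = 37
v_rel×d = (6)·(4) − (1)·(14) = 10
since m = R²·37 − 10²:  R² = (100 + 1232) / 37 = 36
R = √36 = 6  ⇒  r_B = 6 − 5 = 1

rB=1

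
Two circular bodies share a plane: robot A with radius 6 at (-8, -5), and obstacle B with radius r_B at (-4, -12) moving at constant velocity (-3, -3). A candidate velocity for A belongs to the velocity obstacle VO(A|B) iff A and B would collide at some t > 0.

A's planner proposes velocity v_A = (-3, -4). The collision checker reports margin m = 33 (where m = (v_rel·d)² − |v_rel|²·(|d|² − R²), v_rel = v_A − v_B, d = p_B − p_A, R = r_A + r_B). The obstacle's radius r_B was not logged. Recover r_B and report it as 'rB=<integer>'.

m = 33
d = (4, -7);  v_rel = (0, -1),  |v_rel|² = 1
v_rel×d = (0)·(-7) − (-1)·(4) = 4
since m = R²·1 − 4²:  R² = (16 + 33) / 1 = 49
R = √49 = 7  ⇒  r_B = 7 − 6 = 1

rB=1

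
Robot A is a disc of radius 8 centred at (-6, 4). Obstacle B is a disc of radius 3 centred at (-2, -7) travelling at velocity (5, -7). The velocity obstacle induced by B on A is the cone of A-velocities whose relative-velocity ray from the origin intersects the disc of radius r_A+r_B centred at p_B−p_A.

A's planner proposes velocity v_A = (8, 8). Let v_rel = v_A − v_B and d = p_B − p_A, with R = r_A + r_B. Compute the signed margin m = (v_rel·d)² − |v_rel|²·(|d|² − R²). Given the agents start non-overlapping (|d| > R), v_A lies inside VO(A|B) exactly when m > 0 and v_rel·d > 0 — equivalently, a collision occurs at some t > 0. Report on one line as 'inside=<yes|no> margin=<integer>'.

d = (4, -11),  |d|² = 137;  R = 8+3 = 11,  c = 137−11² = 16
v_rel = (3, 15),  |v_rel|² = 234;  v_rel·d = (3)·(4) + (15)·(-11) = -153
234·t² + 306·t + 16 = 0  ⇒  m = (-153)² − 234·16 = 19665
m = 19665 > 0,  v_rel·d = -153 < 0  ⇒  outside

inside=no margin=19665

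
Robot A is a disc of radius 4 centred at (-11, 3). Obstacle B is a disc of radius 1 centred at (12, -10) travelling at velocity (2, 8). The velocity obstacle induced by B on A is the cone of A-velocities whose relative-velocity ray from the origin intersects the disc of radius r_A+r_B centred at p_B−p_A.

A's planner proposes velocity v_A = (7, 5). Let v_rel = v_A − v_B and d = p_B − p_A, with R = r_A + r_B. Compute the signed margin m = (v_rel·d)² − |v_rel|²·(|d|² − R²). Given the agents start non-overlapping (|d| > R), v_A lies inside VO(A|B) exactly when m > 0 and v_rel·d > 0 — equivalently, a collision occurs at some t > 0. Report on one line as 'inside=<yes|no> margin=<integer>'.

d = (23, -13),  |d|² = 698;  R = 4+1 = 5,  c = 698−5² = 673
v_rel = (5, -3),  |v_rel|² = 34;  v_rel·d = (5)·(23) + (-3)·(-13) = 154
34·t² − 308·t + 673 = 0  ⇒  m = 154² − 34·673 = 834
m = 834 > 0,  v_rel·d = 154 > 0  ⇒  inside

inside=yes margin=834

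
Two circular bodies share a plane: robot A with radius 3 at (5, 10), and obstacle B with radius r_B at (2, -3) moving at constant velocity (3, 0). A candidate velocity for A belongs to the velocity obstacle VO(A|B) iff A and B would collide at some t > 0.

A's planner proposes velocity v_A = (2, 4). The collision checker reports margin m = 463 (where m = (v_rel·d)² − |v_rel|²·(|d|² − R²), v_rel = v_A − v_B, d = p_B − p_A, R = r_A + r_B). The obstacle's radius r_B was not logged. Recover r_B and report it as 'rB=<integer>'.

m = 463
d = (-3, -13);  v_rel = (-1, 4),  |v_rel|² = 17
v_rel×d = (-1)·(-13) − (4)·(-3) = 25
since m = R²·17 − 25²:  R² = (625 + 463) / 17 = 64
R = √64 = 8  ⇒  r_B = 8 − 3 = 5

rB=5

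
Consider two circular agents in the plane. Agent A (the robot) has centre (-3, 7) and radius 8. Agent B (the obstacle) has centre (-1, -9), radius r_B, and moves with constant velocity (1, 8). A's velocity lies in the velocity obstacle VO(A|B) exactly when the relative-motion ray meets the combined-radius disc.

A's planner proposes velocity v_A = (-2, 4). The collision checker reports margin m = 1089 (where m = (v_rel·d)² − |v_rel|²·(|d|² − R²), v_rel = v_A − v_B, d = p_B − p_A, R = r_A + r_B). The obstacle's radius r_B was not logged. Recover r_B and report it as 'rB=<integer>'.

m = 1089
d = (2, -16);  v_rel = (-3, -4),  |v_rel|² = 25
v_rel×d = (-3)·(-16) − (-4)·(2) = 56
since m = R²·25 − 56²:  R² = (3136 + 1089) / 25 = 169
R = √169 = 13  ⇒  r_B = 13 − 8 = 5

rB=5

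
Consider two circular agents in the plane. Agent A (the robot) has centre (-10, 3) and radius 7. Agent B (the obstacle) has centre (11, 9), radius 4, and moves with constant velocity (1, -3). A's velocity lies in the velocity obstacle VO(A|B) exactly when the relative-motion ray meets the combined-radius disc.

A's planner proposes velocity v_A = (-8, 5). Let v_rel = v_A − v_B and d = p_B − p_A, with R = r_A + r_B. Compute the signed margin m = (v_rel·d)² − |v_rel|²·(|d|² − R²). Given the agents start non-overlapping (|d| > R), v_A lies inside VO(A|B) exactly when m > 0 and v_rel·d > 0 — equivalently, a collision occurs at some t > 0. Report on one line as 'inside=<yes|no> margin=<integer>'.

d = (21, 6),  |d|² = 477;  R = 7+4 = 11,  c = 477−11² = 356
v_rel = (-9, 8),  |v_rel|² = 145;  v_rel·d = (-9)·(21) + (8)·(6) = -141
145·t² + 282·t + 356 = 0  ⇒  m = (-141)² − 145·356 = -31739
m = -31739 < 0,  v_rel·d = -141 < 0  ⇒  outside

inside=no margin=-31739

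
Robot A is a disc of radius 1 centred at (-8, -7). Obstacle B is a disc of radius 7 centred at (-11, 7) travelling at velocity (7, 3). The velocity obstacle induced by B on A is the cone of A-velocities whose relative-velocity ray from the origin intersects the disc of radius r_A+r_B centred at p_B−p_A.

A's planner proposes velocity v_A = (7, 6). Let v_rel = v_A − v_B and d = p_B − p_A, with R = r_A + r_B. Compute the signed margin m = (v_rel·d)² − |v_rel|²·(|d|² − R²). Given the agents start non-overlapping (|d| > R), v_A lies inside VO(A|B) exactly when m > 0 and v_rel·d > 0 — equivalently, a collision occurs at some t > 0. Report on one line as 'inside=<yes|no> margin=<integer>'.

d = (-3, 14),  |d|² = 205;  R = 1+7 = 8,  c = 205−8² = 141
v_rel = (0, 3),  |v_rel|² = 9;  v_rel·d = (0)·(-3) + (3)·(14) = 42
9·t² − 84·t + 141 = 0  ⇒  m = 42² − 9·141 = 495
m = 495 > 0,  v_rel·d = 42 > 0  ⇒  inside

inside=yes margin=495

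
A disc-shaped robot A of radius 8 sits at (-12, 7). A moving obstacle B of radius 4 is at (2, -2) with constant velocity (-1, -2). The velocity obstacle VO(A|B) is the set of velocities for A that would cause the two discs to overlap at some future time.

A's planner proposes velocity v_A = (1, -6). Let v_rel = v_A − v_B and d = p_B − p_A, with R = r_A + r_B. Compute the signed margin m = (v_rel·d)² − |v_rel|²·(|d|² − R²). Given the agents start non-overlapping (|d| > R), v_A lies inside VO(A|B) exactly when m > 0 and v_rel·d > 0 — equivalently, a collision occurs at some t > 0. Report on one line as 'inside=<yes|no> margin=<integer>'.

d = (14, -9),  |d|² = 277;  R = 8+4 = 12,  c = 277−12² = 133
v_rel = (2, -4),  |v_rel|² = 20;  v_rel·d = (2)·(14) + (-4)·(-9) = 64
20·t² − 128·t + 133 = 0  ⇒  m = 64² − 20·133 = 1436
m = 1436 > 0,  v_rel·d = 64 > 0  ⇒  inside

inside=yes margin=1436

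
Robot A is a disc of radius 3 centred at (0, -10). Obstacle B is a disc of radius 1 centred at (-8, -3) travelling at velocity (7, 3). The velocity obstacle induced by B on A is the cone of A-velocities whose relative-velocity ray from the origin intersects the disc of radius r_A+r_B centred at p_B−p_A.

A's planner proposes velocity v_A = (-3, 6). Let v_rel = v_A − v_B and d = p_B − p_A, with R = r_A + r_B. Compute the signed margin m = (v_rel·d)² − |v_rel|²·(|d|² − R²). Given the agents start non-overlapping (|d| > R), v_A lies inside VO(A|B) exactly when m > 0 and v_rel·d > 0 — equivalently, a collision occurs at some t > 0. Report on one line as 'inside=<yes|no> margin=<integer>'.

d = (-8, 7),  |d|² = 113;  R = 3+1 = 4,  c = 113−4² = 97
v_rel = (-10, 3),  |v_rel|² = 109;  v_rel·d = (-10)·(-8) + (3)·(7) = 101
109·t² − 202·t + 97 = 0  ⇒  m = 101² − 109·97 = -372
m = -372 < 0,  v_rel·d = 101 > 0  ⇒  outside

inside=no margin=-372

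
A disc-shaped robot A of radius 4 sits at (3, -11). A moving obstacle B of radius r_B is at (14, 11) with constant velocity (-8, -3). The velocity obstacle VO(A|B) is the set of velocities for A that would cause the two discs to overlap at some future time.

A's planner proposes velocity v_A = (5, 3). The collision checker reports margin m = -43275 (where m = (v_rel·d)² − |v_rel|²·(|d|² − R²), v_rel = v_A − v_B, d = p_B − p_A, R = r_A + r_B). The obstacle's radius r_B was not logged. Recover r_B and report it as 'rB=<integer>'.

m = -43275
d = (11, 22);  v_rel = (13, 6),  |v_rel|² = 205
v_rel×d = (13)·(22) − (6)·(11) = 220
since m = R²·205 − 220²:  R² = (48400 + -43275) / 205 = 25
R = √25 = 5  ⇒  r_B = 5 − 4 = 1

rB=1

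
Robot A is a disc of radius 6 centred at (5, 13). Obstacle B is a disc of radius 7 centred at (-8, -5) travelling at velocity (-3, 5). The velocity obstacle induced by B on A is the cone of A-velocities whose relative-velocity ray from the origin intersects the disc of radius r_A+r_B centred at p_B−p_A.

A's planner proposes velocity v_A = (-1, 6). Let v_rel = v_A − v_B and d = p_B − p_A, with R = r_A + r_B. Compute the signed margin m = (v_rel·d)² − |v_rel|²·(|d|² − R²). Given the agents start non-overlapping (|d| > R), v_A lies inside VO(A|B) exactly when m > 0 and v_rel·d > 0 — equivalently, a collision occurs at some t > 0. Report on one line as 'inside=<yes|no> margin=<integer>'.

d = (-13, -18),  |d|² = 493;  R = 6+7 = 13,  c = 493−13² = 324
v_rel = (2, 1),  |v_rel|² = 5;  v_rel·d = (2)·(-13) + (1)·(-18) = -44
5·t² + 88·t + 324 = 0  ⇒  m = (-44)² − 5·324 = 316
m = 316 > 0,  v_rel·d = -44 < 0  ⇒  outside

inside=no margin=316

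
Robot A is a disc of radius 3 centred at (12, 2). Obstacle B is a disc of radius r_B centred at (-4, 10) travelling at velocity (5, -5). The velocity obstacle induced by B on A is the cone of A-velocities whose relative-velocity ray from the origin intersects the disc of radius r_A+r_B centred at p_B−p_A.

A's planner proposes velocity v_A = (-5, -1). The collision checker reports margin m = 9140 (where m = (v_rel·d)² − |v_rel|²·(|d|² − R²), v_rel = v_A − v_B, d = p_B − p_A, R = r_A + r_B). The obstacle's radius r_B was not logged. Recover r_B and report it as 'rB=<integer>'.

m = 9140
d = (-16, 8);  v_rel = (-10, 4),  |v_rel|² = 116
v_rel×d = (-10)·(8) − (4)·(-16) = -16
since m = R²·116 − (-16)²:  R² = (256 + 9140) / 116 = 81
R = √81 = 9  ⇒  r_B = 9 − 3 = 6

rB=6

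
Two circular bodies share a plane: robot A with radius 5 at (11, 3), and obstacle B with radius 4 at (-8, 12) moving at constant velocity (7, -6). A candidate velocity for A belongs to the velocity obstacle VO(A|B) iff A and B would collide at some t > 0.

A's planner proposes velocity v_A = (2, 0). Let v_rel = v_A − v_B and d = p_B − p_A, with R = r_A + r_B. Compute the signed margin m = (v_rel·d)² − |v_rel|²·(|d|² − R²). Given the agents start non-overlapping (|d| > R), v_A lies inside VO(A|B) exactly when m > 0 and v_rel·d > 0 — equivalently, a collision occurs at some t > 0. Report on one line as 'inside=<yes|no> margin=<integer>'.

d = (-19, 9),  |d|² = 442;  R = 5+4 = 9,  c = 442−9² = 361
v_rel = (-5, 6),  |v_rel|² = 61;  v_rel·d = (-5)·(-19) + (6)·(9) = 149
61·t² − 298·t + 361 = 0  ⇒  m = 149² − 61·361 = 180
m = 180 > 0,  v_rel·d = 149 > 0  ⇒  inside

inside=yes margin=180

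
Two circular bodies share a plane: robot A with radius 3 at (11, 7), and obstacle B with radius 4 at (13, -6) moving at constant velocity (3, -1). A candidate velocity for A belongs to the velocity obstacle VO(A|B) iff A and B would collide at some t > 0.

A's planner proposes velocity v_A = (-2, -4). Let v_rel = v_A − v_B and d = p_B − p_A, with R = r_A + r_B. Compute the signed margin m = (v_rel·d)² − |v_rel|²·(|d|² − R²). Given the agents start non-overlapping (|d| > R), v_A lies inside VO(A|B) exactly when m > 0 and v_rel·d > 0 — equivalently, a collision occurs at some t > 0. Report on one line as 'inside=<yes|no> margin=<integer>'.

d = (2, -13),  |d|² = 173;  R = 3+4 = 7,  c = 173−7² = 124
v_rel = (-5, -3),  |v_rel|² = 34;  v_rel·d = (-5)·(2) + (-3)·(-13) = 29
34·t² − 58·t + 124 = 0  ⇒  m = 29² − 34·124 = -3375
m = -3375 < 0,  v_rel·d = 29 > 0  ⇒  outside

inside=no margin=-3375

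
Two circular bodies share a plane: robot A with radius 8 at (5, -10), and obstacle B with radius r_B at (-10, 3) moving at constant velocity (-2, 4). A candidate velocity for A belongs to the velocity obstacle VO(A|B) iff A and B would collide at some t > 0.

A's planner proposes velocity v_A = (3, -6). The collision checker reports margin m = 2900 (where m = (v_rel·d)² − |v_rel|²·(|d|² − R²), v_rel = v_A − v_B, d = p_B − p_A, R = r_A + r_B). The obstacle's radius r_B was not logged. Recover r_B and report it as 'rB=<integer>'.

m = 2900
d = (-15, 13);  v_rel = (5, -10),  |v_rel|² = 125
v_rel×d = (5)·(13) − (-10)·(-15) = -85
since m = R²·125 − (-85)²:  R² = (7225 + 2900) / 125 = 81
R = √81 = 9  ⇒  r_B = 9 − 8 = 1

rB=1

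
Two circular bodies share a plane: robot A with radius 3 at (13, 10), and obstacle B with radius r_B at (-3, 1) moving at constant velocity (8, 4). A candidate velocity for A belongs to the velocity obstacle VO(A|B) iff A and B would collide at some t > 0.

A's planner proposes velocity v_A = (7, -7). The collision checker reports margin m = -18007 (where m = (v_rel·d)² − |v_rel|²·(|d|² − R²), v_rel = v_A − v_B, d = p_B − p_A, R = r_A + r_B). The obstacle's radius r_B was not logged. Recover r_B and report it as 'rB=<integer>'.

m = -18007
d = (-16, -9);  v_rel = (-1, -11),  |v_rel|² = 122
v_rel×d = (-1)·(-9) − (-11)·(-16) = -167
since m = R²·122 − (-167)²:  R² = (27889 + -18007) / 122 = 81
R = √81 = 9  ⇒  r_B = 9 − 3 = 6

rB=6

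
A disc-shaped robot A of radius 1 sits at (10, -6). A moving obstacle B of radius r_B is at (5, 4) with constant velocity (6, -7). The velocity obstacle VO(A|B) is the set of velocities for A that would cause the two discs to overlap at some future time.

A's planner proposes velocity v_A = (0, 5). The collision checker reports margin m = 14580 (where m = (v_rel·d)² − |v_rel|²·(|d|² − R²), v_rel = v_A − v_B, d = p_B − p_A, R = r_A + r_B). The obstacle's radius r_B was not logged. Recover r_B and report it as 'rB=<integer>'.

m = 14580
d = (-5, 10);  v_rel = (-6, 12),  |v_rel|² = 180
v_rel×d = (-6)·(10) − (12)·(-5) = 0
since m = R²·180 − 0²:  R² = (0 + 14580) / 180 = 81
R = √81 = 9  ⇒  r_B = 9 − 1 = 8

rB=8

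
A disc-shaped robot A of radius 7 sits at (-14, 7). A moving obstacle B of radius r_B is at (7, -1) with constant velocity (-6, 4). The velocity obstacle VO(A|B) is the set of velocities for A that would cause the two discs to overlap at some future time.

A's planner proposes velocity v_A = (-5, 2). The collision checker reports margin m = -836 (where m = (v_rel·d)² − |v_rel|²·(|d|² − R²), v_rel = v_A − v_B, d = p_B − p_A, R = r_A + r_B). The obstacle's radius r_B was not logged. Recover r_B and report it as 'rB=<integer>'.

m = -836
d = (21, -8);  v_rel = (1, -2),  |v_rel|² = 5
v_rel×d = (1)·(-8) − (-2)·(21) = 34
since m = R²·5 − 34²:  R² = (1156 + -836) / 5 = 64
R = √64 = 8  ⇒  r_B = 8 − 7 = 1

rB=1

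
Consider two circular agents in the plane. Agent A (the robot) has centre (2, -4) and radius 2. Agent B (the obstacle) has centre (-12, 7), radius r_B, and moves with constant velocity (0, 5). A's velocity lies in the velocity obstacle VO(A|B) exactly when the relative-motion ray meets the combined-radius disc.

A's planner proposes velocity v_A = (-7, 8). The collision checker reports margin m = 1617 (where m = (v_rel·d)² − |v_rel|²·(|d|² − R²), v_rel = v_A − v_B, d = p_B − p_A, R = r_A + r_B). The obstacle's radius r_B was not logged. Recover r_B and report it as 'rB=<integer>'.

m = 1617
d = (-14, 11);  v_rel = (-7, 3),  |v_rel|² = 58
v_rel×d = (-7)·(11) − (3)·(-14) = -35
since m = R²·58 − (-35)²:  R² = (1225 + 1617) / 58 = 49
R = √49 = 7  ⇒  r_B = 7 − 2 = 5

rB=5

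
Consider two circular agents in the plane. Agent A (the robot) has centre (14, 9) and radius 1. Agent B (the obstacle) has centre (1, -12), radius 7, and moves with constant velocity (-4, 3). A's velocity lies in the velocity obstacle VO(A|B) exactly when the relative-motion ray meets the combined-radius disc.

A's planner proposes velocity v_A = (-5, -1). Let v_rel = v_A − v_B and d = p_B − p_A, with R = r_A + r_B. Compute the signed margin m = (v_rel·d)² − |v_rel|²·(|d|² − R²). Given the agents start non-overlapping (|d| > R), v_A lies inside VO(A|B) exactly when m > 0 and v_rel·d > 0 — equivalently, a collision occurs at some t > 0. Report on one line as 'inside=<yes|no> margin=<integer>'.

d = (-13, -21),  |d|² = 610;  R = 1+7 = 8,  c = 610−8² = 546
v_rel = (-1, -4),  |v_rel|² = 17;  v_rel·d = (-1)·(-13) + (-4)·(-21) = 97
17·t² − 194·t + 546 = 0  ⇒  m = 97² − 17·546 = 127
m = 127 > 0,  v_rel·d = 97 > 0  ⇒  inside

inside=yes margin=127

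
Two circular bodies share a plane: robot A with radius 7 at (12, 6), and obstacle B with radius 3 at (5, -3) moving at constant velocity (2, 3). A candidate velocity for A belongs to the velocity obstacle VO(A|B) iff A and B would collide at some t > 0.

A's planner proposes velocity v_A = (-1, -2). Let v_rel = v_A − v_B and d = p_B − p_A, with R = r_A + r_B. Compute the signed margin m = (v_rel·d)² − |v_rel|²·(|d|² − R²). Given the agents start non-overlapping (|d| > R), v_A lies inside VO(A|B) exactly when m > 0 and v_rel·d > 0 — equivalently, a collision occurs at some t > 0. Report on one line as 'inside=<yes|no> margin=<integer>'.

d = (-7, -9),  |d|² = 130;  R = 7+3 = 10,  c = 130−10² = 30
v_rel = (-3, -5),  |v_rel|² = 34;  v_rel·d = (-3)·(-7) + (-5)·(-9) = 66
34·t² − 132·t + 30 = 0  ⇒  m = 66² − 34·30 = 3336
m = 3336 > 0,  v_rel·d = 66 > 0  ⇒  inside

inside=yes margin=3336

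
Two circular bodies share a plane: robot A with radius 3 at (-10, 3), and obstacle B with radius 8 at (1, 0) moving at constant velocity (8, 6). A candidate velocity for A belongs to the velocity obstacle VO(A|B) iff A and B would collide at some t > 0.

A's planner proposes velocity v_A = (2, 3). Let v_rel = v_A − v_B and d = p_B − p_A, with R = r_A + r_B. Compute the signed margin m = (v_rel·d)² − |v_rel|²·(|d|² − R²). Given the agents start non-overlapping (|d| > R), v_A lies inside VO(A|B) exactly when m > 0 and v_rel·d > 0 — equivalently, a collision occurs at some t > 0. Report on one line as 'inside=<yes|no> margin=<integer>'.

d = (11, -3),  |d|² = 130;  R = 3+8 = 11,  c = 130−11² = 9
v_rel = (-6, -3),  |v_rel|² = 45;  v_rel·d = (-6)·(11) + (-3)·(-3) = -57
45·t² + 114·t + 9 = 0  ⇒  m = (-57)² − 45·9 = 2844
m = 2844 > 0,  v_rel·d = -57 < 0  ⇒  outside

inside=no margin=2844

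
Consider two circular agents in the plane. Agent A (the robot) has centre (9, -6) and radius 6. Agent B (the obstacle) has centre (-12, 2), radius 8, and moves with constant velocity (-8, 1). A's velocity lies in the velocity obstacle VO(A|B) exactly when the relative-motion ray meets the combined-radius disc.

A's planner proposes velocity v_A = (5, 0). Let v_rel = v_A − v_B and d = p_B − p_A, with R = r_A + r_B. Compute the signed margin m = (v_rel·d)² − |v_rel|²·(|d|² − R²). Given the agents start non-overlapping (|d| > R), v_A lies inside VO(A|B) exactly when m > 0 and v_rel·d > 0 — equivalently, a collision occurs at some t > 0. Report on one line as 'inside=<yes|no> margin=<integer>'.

d = (-21, 8),  |d|² = 505;  R = 6+8 = 14,  c = 505−14² = 309
v_rel = (13, -1),  |v_rel|² = 170;  v_rel·d = (13)·(-21) + (-1)·(8) = -281
170·t² + 562·t + 309 = 0  ⇒  m = (-281)² − 170·309 = 26431
m = 26431 > 0,  v_rel·d = -281 < 0  ⇒  outside

inside=no margin=26431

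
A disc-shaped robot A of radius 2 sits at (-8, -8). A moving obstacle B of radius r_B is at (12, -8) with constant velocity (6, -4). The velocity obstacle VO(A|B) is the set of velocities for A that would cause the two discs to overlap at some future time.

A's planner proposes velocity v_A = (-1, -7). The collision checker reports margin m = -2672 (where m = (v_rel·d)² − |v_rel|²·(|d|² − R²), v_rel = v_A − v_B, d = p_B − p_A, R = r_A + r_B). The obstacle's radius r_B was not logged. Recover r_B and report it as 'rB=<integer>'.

m = -2672
d = (20, 0);  v_rel = (-7, -3),  |v_rel|² = 58
v_rel×d = (-7)·(0) − (-3)·(20) = 60
since m = R²·58 − 60²:  R² = (3600 + -2672) / 58 = 16
R = √16 = 4  ⇒  r_B = 4 − 2 = 2

rB=2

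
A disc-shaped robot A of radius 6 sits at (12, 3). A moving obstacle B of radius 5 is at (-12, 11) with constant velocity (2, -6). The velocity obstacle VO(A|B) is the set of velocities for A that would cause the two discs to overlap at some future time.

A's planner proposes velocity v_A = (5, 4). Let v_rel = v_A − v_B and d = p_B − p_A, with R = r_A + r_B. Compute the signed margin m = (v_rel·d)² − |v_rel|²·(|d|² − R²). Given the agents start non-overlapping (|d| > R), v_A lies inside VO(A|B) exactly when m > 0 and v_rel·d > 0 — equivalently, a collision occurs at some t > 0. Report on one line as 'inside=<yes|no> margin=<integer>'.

d = (-24, 8),  |d|² = 640;  R = 6+5 = 11,  c = 640−11² = 519
v_rel = (3, 10),  |v_rel|² = 109;  v_rel·d = (3)·(-24) + (10)·(8) = 8
109·t² − 16·t + 519 = 0  ⇒  m = 8² − 109·519 = -56507
m = -56507 < 0,  v_rel·d = 8 > 0  ⇒  outside

inside=no margin=-56507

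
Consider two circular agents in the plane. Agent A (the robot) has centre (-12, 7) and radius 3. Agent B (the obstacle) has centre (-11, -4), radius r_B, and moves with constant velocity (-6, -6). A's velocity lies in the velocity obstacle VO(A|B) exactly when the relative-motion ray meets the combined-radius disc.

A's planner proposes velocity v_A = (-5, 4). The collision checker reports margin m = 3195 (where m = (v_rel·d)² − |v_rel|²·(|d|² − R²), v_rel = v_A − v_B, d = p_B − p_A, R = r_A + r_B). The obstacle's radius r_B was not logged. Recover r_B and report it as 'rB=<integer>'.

m = 3195
d = (1, -11);  v_rel = (1, 10),  |v_rel|² = 101
v_rel×d = (1)·(-11) − (10)·(1) = -21
since m = R²·101 − (-21)²:  R² = (441 + 3195) / 101 = 36
R = √36 = 6  ⇒  r_B = 6 − 3 = 3

rB=3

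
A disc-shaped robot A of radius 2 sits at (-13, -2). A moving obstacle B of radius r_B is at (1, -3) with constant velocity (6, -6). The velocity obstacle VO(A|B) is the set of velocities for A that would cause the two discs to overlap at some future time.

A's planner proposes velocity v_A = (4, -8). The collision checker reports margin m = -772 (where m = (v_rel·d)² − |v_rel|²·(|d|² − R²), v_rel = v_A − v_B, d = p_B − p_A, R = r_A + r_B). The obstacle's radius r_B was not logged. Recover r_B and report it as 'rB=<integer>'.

m = -772
d = (14, -1);  v_rel = (-2, -2),  |v_rel|² = 8
v_rel×d = (-2)·(-1) − (-2)·(14) = 30
since m = R²·8 − 30²:  R² = (900 + -772) / 8 = 16
R = √16 = 4  ⇒  r_B = 4 − 2 = 2

rB=2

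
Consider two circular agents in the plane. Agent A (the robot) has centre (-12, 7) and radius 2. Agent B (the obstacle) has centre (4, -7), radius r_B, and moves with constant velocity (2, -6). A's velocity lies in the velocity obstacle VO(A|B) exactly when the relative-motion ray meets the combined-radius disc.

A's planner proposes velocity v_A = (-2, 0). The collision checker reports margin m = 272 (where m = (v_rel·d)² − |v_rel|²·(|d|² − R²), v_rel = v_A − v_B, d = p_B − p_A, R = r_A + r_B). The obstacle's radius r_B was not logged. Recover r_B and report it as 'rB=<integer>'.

m = 272
d = (16, -14);  v_rel = (-4, 6),  |v_rel|² = 52
v_rel×d = (-4)·(-14) − (6)·(16) = -40
since m = R²·52 − (-40)²:  R² = (1600 + 272) / 52 = 36
R = √36 = 6  ⇒  r_B = 6 − 2 = 4

rB=4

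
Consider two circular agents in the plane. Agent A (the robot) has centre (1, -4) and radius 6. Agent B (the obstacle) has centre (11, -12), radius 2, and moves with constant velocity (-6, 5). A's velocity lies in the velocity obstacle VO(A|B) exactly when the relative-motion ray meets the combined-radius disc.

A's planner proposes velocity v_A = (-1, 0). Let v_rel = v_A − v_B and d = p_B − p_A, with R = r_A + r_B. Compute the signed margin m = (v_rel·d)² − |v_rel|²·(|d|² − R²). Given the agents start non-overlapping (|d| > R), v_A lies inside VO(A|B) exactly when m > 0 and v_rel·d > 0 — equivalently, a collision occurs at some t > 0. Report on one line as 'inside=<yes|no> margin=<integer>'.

d = (10, -8),  |d|² = 164;  R = 6+2 = 8,  c = 164−8² = 100
v_rel = (5, -5),  |v_rel|² = 50;  v_rel·d = (5)·(10) + (-5)·(-8) = 90
50·t² − 180·t + 100 = 0  ⇒  m = 90² − 50·100 = 3100
m = 3100 > 0,  v_rel·d = 90 > 0  ⇒  inside

inside=yes margin=3100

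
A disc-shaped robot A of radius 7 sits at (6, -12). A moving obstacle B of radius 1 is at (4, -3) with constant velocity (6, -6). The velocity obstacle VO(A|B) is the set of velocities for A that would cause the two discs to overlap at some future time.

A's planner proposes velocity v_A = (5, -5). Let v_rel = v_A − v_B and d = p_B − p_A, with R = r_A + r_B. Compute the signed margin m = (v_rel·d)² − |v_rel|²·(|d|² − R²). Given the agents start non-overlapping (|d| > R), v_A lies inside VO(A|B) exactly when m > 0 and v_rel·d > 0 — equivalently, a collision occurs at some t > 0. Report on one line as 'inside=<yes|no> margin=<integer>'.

d = (-2, 9),  |d|² = 85;  R = 7+1 = 8,  c = 85−8² = 21
v_rel = (-1, 1),  |v_rel|² = 2;  v_rel·d = (-1)·(-2) + (1)·(9) = 11
2·t² − 22·t + 21 = 0  ⇒  m = 11² − 2·21 = 79
m = 79 > 0,  v_rel·d = 11 > 0  ⇒  inside

inside=yes margin=79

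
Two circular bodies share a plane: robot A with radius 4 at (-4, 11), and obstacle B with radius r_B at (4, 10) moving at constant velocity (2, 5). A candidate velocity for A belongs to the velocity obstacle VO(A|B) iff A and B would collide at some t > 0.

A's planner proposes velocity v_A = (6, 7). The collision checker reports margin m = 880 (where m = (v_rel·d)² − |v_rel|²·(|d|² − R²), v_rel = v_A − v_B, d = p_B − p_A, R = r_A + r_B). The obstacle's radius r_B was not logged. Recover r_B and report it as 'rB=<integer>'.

m = 880
d = (8, -1);  v_rel = (4, 2),  |v_rel|² = 20
v_rel×d = (4)·(-1) − (2)·(8) = -20
since m = R²·20 − (-20)²:  R² = (400 + 880) / 20 = 64
R = √64 = 8  ⇒  r_B = 8 − 4 = 4

rB=4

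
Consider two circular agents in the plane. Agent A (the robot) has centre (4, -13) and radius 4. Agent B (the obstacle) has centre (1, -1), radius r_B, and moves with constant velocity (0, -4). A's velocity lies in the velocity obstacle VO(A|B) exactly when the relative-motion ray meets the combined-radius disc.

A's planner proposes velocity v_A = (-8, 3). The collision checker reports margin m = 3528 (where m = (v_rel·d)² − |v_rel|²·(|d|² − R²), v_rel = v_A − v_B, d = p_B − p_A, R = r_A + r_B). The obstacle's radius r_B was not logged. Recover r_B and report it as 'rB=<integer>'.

m = 3528
d = (-3, 12);  v_rel = (-8, 7),  |v_rel|² = 113
v_rel×d = (-8)·(12) − (7)·(-3) = -75
since m = R²·113 − (-75)²:  R² = (5625 + 3528) / 113 = 81
R = √81 = 9  ⇒  r_B = 9 − 4 = 5

rB=5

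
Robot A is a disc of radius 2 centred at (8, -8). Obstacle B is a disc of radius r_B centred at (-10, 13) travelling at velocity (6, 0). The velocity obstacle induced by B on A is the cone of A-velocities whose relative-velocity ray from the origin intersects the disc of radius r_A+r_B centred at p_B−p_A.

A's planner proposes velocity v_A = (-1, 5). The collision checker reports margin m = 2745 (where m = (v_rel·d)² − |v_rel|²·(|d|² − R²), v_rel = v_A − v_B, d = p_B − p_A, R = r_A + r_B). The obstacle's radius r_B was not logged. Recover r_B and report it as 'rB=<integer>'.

m = 2745
d = (-18, 21);  v_rel = (-7, 5),  |v_rel|² = 74
v_rel×d = (-7)·(21) − (5)·(-18) = -57
since m = R²·74 − (-57)²:  R² = (3249 + 2745) / 74 = 81
R = √81 = 9  ⇒  r_B = 9 − 2 = 7

rB=7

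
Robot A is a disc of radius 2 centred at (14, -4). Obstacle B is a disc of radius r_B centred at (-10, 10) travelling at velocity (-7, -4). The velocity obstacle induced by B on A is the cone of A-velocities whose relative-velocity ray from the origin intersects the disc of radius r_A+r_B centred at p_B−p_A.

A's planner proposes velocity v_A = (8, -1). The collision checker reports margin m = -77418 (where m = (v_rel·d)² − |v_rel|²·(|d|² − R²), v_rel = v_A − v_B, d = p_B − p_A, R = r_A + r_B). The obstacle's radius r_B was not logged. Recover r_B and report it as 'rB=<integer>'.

m = -77418
d = (-24, 14);  v_rel = (15, 3),  |v_rel|² = 234
v_rel×d = (15)·(14) − (3)·(-24) = 282
since m = R²·234 − 282²:  R² = (79524 + -77418) / 234 = 9
R = √9 = 3  ⇒  r_B = 3 − 2 = 1

rB=1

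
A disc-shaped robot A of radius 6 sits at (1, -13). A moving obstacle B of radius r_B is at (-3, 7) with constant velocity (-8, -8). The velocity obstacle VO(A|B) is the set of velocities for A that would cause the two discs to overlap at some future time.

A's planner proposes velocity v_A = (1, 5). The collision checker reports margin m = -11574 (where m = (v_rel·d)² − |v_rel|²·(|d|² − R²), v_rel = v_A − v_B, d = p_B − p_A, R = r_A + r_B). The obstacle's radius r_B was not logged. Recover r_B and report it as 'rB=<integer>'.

m = -11574
d = (-4, 20);  v_rel = (9, 13),  |v_rel|² = 250
v_rel×d = (9)·(20) − (13)·(-4) = 232
since m = R²·250 − 232²:  R² = (53824 + -11574) / 250 = 169
R = √169 = 13  ⇒  r_B = 13 − 6 = 7

rB=7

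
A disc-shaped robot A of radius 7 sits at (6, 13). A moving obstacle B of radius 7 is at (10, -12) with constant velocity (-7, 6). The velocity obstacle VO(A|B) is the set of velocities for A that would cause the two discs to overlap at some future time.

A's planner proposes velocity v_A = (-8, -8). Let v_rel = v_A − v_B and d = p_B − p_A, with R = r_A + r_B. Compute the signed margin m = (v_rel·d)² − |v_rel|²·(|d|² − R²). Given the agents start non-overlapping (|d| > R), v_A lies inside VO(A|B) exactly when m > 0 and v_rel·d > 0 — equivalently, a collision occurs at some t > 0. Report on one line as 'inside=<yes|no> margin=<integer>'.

d = (4, -25),  |d|² = 641;  R = 7+7 = 14,  c = 641−14² = 445
v_rel = (-1, -14),  |v_rel|² = 197;  v_rel·d = (-1)·(4) + (-14)·(-25) = 346
197·t² − 692·t + 445 = 0  ⇒  m = 346² − 197·445 = 32051
m = 32051 > 0,  v_rel·d = 346 > 0  ⇒  inside

inside=yes margin=32051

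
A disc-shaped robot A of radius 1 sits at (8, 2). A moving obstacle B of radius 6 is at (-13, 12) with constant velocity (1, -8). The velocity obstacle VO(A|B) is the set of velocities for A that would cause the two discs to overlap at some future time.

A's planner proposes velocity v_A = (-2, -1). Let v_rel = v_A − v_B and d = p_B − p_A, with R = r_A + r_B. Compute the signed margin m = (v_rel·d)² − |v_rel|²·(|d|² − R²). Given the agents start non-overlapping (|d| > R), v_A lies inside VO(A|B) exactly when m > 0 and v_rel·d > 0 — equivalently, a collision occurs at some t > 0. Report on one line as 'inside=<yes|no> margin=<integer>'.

d = (-21, 10),  |d|² = 541;  R = 1+6 = 7,  c = 541−7² = 492
v_rel = (-3, 7),  |v_rel|² = 58;  v_rel·d = (-3)·(-21) + (7)·(10) = 133
58·t² − 266·t + 492 = 0  ⇒  m = 133² − 58·492 = -10847
m = -10847 < 0,  v_rel·d = 133 > 0  ⇒  outside

inside=no margin=-10847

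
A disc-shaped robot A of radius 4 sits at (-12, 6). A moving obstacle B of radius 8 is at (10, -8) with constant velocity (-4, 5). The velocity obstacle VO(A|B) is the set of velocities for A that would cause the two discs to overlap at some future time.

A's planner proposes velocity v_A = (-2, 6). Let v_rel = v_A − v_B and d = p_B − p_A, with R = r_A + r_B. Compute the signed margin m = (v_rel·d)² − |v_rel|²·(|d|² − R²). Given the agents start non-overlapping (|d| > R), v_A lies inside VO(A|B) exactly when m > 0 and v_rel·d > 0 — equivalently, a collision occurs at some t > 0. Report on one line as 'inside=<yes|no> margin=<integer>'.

d = (22, -14),  |d|² = 680;  R = 4+8 = 12,  c = 680−12² = 536
v_rel = (2, 1),  |v_rel|² = 5;  v_rel·d = (2)·(22) + (1)·(-14) = 30
5·t² − 60·t + 536 = 0  ⇒  m = 30² − 5·536 = -1780
m = -1780 < 0,  v_rel·d = 30 > 0  ⇒  outside

inside=no margin=-1780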